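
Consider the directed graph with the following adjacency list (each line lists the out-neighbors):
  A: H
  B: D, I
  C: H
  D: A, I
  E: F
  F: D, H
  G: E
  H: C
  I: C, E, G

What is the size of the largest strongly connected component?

{D, E, F, G, I} are all mutually reachable — one SCC of size 5.
{C, H} are all mutually reachable — one SCC of size 2.
{B} is an SCC by itself.
{A} is an SCC by itself.
The largest has 5 vertices.

5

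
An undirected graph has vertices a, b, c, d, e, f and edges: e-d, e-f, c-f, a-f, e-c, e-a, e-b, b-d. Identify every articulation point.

Removing e increases the component count from 1 to 2, so e is a cut vertex.
By contrast removing a leaves 1 component; it is not a cut vertex. No other vertex is a cut vertex either.

e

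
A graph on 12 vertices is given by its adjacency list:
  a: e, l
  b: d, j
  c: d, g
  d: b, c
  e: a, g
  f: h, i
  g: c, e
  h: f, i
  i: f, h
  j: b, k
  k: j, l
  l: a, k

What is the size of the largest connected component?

Starting from f we can reach f, h, i. That is one component of size 3.
Starting from a we can reach a, b, c, d, e, g, j, k, l. That is one component of size 9.
The largest has 9 vertices.

9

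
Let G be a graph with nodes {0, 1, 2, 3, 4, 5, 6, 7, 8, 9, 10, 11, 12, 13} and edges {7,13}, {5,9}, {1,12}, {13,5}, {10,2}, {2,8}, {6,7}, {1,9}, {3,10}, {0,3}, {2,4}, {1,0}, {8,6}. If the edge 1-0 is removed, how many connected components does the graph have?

2

1 and 0 are still connected via 1-9-5-13-7-6-8-2-10-3-0, so the component count stays at 2.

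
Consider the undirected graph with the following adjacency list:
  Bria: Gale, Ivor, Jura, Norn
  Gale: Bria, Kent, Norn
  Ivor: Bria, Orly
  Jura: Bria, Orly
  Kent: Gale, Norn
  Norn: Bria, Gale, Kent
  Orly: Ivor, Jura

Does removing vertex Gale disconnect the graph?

Deleting Gale leaves 1 component (was 1) (its neighbors Bria, Kent, Norn remain connected to each other), so Gale is not a cut vertex.

No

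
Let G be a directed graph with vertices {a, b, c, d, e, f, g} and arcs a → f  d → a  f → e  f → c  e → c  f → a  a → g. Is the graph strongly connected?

No

There is no directed path from c to d, so the graph is not strongly connected.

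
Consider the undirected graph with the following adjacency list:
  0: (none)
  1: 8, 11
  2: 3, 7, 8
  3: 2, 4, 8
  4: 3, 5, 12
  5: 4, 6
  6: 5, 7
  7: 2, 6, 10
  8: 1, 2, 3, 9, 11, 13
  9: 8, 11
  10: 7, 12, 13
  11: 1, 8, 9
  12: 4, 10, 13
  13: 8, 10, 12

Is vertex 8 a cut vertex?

Deleting 8 raises the number of components from 2 to 3, so 8 is a cut vertex.

Yes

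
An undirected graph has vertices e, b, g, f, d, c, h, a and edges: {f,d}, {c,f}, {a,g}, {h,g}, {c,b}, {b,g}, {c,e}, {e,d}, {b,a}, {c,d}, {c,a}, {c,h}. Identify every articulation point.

c

Removing c increases the component count from 1 to 2, so c is a cut vertex.
By contrast removing e leaves 1 component; it is not a cut vertex. No other vertex is a cut vertex either.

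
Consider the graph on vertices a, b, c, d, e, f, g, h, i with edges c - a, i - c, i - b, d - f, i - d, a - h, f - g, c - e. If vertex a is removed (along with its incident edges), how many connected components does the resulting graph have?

With a gone, the remaining components are: {h}; {b, c, d, e, f, g, i}.
That is 2 components.

2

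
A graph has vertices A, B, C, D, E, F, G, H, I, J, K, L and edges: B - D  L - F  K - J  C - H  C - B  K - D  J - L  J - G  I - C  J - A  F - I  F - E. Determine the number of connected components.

1

Starting from A we can reach A, B, C, D, E, F, G, H, I, J, K, L. That is one component of size 12.
Total: 1 component.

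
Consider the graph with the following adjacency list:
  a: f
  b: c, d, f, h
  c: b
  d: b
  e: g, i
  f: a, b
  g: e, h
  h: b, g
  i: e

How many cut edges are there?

removing i-e disconnects i from e; removing h-g disconnects h from g; removing g-e disconnects g from e; removing c-b disconnects c from b — these are bridges.
In total 8 edges are bridges.

8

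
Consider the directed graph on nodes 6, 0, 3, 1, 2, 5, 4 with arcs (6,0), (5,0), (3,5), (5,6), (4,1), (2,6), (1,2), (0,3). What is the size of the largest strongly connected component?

4

{0, 3, 5, 6} are all mutually reachable — one SCC of size 4.
{1} is an SCC by itself.
{2} is an SCC by itself.
{4} is an SCC by itself.
The largest has 4 vertices.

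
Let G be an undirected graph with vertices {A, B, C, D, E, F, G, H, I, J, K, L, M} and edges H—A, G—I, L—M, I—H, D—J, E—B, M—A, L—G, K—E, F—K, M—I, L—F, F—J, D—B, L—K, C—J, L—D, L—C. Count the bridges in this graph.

The edges on the cycle L-F-K-L are not bridges since each lies on that cycle.
Every edge lies on some cycle, so there are no bridges.

0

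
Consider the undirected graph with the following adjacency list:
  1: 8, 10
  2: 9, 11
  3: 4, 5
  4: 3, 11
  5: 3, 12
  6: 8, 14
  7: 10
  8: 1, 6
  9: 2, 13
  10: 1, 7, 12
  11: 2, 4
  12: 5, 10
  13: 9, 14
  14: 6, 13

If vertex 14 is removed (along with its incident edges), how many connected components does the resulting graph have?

1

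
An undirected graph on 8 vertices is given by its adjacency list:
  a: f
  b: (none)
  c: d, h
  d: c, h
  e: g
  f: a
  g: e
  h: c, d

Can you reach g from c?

No

The component containing c is {c, d, h}, and g is not in it.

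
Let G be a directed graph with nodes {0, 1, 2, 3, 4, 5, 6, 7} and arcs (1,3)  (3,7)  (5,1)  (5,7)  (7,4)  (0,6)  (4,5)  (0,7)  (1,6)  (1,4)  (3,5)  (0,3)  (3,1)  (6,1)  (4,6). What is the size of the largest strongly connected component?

{1, 3, 4, 5, 6, 7} are all mutually reachable — one SCC of size 6.
{2} is an SCC by itself.
{0} is an SCC by itself.
The largest has 6 vertices.

6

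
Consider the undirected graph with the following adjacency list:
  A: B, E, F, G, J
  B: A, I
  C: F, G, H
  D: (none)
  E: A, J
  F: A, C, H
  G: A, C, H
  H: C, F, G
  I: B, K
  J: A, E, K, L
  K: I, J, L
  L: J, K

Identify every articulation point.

Removing A increases the component count from 2 to 3, so A is a cut vertex.
By contrast removing I leaves 2 components; it is not a cut vertex. No other vertex is a cut vertex either.

A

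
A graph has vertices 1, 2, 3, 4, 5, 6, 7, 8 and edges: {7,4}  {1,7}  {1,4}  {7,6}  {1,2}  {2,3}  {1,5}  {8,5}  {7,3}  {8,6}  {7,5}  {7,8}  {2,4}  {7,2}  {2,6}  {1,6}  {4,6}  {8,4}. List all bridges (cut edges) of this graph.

none

The edges on the cycle 1-7-3-2-1 are not bridges since each lies on that cycle.
Every edge lies on some cycle, so there are no bridges.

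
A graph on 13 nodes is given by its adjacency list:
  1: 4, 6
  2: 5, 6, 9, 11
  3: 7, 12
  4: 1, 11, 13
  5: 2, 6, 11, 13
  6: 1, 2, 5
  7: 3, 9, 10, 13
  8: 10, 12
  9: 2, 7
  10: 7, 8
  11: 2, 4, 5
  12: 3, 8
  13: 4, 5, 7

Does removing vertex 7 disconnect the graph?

Yes

Deleting 7 raises the number of components from 1 to 2, so 7 is a cut vertex.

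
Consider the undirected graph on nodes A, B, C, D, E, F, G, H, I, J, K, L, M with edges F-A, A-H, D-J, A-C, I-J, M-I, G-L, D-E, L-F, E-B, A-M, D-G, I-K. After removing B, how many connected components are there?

1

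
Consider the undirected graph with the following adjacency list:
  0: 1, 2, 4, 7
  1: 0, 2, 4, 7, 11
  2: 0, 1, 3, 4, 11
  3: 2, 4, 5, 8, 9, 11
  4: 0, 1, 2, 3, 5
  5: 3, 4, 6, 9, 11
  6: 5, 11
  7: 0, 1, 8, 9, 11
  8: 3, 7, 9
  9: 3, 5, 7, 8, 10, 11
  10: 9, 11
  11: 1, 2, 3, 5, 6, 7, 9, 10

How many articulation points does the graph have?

0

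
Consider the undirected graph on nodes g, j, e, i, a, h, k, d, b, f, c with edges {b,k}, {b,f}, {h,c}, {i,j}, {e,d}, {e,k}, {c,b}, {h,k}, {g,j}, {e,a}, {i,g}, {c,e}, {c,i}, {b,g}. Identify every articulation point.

b, e

Removing b increases the component count from 1 to 2, so b is a cut vertex.
Removing e increases the component count from 1 to 3, so e is a cut vertex.
By contrast removing c leaves 1 component; it is not a cut vertex. No other vertex is a cut vertex either.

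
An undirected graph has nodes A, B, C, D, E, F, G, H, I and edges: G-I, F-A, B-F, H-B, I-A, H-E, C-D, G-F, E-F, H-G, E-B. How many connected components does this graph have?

2

Starting from C we can reach C, D. That is one component of size 2.
Starting from A we can reach A, B, E, F, G, H, I. That is one component of size 7.
Total: 2 components.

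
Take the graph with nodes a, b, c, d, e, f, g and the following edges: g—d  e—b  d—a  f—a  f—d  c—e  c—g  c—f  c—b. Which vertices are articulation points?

Removing c increases the component count from 1 to 2, so c is a cut vertex.
By contrast removing b leaves 1 component; it is not a cut vertex. No other vertex is a cut vertex either.

c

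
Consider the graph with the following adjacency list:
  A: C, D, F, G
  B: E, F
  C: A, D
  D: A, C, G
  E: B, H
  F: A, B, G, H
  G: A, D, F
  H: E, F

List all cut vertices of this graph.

F

Removing F increases the component count from 1 to 2, so F is a cut vertex.
By contrast removing D leaves 1 component; it is not a cut vertex. No other vertex is a cut vertex either.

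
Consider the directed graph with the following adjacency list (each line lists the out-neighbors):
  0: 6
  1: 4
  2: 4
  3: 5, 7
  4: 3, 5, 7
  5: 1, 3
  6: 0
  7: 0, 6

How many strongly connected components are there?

4

{1, 3, 4, 5} are all mutually reachable — one SCC of size 4.
{0, 6} are all mutually reachable — one SCC of size 2.
{7} is an SCC by itself.
{2} is an SCC by itself.
That gives 4 strongly connected components.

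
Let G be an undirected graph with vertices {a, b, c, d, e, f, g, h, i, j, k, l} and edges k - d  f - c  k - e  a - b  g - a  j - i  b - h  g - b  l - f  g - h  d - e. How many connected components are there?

4

Starting from i we can reach i, j. That is one component of size 2.
Starting from d we can reach d, e, k. That is one component of size 3.
Starting from c we can reach c, f, l. That is one component of size 3.
Starting from a we can reach a, b, g, h. That is one component of size 4.
Total: 4 components.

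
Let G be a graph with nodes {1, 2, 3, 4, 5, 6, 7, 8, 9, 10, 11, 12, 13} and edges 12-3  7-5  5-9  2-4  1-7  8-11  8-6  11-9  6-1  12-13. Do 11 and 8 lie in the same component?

Yes

From 11 we can reach 1, 5, 6, 7, 8, 9, 11, which includes 8.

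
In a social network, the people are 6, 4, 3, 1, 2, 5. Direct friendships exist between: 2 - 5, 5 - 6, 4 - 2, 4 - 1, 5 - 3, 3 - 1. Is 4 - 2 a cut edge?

No

After removing 4 - 2, the path 4-1-3-5-2 still connects them, so the edge is not a bridge.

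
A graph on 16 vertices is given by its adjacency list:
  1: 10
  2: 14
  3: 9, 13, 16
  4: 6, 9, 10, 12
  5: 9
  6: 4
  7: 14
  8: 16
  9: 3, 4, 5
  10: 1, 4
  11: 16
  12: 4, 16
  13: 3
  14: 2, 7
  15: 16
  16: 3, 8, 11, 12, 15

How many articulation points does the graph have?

6

Removing 3 increases the component count from 2 to 3, so 3 is a cut vertex.
Removing 4 increases the component count from 2 to 4, so 4 is a cut vertex.
Removing 9 increases the component count from 2 to 3, so 9 is a cut vertex.
Likewise 10, 14, 16 are cut vertices.
By contrast removing 2 leaves 2 components; it is not a cut vertex. No other vertex is a cut vertex either.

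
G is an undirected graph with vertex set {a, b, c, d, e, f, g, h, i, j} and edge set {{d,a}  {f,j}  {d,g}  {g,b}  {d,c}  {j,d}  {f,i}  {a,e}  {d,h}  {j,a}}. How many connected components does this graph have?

Starting from a we can reach a, b, c, d, e, f, g, h, i, j. That is one component of size 10.
Total: 1 component.

1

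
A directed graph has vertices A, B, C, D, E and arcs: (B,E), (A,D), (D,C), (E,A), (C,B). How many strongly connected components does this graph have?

1

{A, B, C, D, E} are all mutually reachable — one SCC of size 5.
That gives 1 strongly connected component.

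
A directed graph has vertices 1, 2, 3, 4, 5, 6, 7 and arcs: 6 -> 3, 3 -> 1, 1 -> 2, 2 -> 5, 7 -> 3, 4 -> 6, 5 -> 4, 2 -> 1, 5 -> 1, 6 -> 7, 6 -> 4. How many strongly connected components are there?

1

{1, 2, 3, 4, 5, 6, 7} are all mutually reachable — one SCC of size 7.
That gives 1 strongly connected component.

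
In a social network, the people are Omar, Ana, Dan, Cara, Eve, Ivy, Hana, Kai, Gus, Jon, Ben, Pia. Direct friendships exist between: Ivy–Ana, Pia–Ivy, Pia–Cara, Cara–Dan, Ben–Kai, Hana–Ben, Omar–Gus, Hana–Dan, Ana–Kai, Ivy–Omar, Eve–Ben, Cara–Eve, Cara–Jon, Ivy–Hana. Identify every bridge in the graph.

The edges on the cycle Pia-Cara-Eve-Ben-Kai-Ana-Ivy-Pia are not bridges since each lies on that cycle.
But removing Omar–Ivy disconnects Omar from Ivy; removing Gus–Omar disconnects Gus from Omar; removing Cara–Jon disconnects Cara from Jon — these are bridges.

Cara-Jon, Gus-Omar, Ivy-Omar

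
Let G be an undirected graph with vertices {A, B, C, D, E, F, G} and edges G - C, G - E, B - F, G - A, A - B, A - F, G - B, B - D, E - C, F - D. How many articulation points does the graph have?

1

Removing G increases the component count from 1 to 2, so G is a cut vertex.
By contrast removing D leaves 1 component; it is not a cut vertex. No other vertex is a cut vertex either.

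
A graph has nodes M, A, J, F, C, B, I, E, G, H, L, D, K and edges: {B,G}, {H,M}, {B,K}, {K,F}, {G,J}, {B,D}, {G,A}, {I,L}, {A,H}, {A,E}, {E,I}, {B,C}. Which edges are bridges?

removing H–M disconnects H from M; removing K–B disconnects K from B; removing J–G disconnects J from G; removing G–B disconnects G from B — these are bridges.
In total 12 edges are bridges.

A-E, A-G, A-H, B-C, B-D, B-G, B-K, E-I, F-K, G-J, H-M, I-L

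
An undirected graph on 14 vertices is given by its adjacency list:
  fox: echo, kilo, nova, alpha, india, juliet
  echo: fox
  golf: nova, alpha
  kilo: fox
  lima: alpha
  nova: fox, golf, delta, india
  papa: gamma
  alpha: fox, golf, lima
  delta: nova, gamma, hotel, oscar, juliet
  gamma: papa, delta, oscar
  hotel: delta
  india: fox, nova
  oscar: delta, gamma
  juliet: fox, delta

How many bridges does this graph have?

5

The edges on the cycle nova-fox-alpha-golf-nova are not bridges since each lies on that cycle.
But removing kilo-fox disconnects kilo from fox; removing delta-hotel disconnects delta from hotel; removing lima-alpha disconnects lima from alpha; removing gamma-papa disconnects gamma from papa — these are bridges.
In total 5 edges are bridges.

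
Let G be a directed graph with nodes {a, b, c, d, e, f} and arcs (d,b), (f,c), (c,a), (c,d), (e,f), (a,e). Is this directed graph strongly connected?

No

There is no directed path from d to a, so the graph is not strongly connected.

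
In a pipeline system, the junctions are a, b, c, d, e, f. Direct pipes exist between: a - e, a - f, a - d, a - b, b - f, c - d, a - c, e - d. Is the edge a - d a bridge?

No

After removing a - d, the path a-e-d still connects them, so the edge is not a bridge.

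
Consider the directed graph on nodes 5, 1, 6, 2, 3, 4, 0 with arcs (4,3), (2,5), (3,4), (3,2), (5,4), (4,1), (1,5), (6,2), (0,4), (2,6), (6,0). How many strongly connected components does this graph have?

1

{0, 1, 2, 3, 4, 5, 6} are all mutually reachable — one SCC of size 7.
That gives 1 strongly connected component.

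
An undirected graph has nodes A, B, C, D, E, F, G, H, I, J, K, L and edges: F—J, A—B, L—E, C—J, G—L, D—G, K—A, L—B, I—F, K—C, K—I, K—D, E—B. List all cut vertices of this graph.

Removing K increases the component count from 2 to 3, so K is a cut vertex.
By contrast removing D leaves 2 components; it is not a cut vertex. No other vertex is a cut vertex either.

K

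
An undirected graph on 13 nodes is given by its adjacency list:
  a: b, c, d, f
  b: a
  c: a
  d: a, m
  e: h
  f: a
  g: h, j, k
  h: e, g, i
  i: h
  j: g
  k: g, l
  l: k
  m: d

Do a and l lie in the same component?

No

The component containing a is {a, b, c, d, f, m}, and l is not in it.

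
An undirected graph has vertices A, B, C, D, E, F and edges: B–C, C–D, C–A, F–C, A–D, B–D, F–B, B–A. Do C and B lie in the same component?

Yes

From C we can reach A, B, C, D, F, which includes B.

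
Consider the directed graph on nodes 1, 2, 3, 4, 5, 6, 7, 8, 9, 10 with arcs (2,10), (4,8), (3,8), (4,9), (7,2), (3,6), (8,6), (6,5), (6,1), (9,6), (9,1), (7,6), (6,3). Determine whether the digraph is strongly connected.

No

There is no directed path from 1 to 8, so the graph is not strongly connected.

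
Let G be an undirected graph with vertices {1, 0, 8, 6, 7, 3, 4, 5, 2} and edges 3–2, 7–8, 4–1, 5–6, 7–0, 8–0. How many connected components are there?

4

Starting from 2 we can reach 2, 3. That is one component of size 2.
Starting from 1 we can reach 1, 4. That is one component of size 2.
Starting from 5 we can reach 5, 6. That is one component of size 2.
Starting from 0 we can reach 0, 7, 8. That is one component of size 3.
Total: 4 components.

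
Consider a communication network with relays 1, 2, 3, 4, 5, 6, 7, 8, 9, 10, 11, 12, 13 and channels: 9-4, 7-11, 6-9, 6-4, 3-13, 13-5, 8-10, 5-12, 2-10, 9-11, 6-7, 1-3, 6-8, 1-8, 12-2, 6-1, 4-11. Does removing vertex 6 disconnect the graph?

Yes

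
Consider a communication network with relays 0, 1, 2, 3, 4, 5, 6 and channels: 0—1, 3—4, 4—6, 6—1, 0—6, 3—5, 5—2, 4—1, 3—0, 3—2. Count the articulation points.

Removing 3 increases the component count from 1 to 2, so 3 is a cut vertex.
By contrast removing 5 leaves 1 component; it is not a cut vertex. No other vertex is a cut vertex either.

1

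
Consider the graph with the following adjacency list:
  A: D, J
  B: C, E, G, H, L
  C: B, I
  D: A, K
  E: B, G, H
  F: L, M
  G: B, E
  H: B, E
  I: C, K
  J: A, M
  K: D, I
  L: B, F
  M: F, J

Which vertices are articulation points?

Removing B increases the component count from 1 to 2, so B is a cut vertex.
By contrast removing I leaves 1 component; it is not a cut vertex. No other vertex is a cut vertex either.

B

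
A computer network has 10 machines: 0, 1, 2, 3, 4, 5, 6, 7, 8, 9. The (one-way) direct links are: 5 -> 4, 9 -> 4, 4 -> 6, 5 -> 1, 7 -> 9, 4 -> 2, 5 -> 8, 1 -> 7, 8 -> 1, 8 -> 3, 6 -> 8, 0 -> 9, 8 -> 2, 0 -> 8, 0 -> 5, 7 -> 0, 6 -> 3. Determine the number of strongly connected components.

{0, 1, 4, 5, 6, 7, 8, 9} are all mutually reachable — one SCC of size 8.
{2} is an SCC by itself.
{3} is an SCC by itself.
That gives 3 strongly connected components.

3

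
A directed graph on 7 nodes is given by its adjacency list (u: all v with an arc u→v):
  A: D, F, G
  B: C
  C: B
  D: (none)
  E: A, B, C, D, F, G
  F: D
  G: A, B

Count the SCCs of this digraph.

5

{A, G} are all mutually reachable — one SCC of size 2.
{B, C} are all mutually reachable — one SCC of size 2.
{D} is an SCC by itself.
{F} is an SCC by itself.
{E} is an SCC by itself.
That gives 5 strongly connected components.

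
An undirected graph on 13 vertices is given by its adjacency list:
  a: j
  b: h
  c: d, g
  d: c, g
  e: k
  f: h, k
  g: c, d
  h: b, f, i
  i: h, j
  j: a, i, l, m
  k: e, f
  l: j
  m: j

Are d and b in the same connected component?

No

The component containing d is {c, d, g}, and b is not in it.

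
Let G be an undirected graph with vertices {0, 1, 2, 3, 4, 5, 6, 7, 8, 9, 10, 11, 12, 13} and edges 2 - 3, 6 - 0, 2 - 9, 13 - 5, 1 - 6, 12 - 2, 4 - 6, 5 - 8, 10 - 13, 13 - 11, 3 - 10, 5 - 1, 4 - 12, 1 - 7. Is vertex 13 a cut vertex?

Deleting 13 raises the number of components from 1 to 2, so 13 is a cut vertex.

Yes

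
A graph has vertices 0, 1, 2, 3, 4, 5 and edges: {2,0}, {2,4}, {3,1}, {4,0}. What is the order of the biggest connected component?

3

5 is isolated — a component by itself.
Starting from 1 we can reach 1, 3. That is one component of size 2.
Starting from 0 we can reach 0, 2, 4. That is one component of size 3.
The largest has 3 vertices.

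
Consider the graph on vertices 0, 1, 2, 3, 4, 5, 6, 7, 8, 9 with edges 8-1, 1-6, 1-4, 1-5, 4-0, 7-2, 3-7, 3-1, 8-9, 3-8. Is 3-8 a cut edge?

No

After removing 3-8, the path 3-1-8 still connects them, so the edge is not a bridge.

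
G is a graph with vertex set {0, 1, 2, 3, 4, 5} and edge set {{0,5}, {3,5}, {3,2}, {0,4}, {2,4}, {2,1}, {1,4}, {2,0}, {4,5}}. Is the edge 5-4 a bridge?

After removing 5-4, the path 5-0-4 still connects them, so the edge is not a bridge.

No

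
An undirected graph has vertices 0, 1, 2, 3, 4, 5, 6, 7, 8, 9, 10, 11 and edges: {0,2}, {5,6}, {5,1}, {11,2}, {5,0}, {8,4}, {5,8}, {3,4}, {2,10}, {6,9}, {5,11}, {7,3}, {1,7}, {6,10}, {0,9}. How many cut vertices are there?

Removing 5 increases the component count from 1 to 2, so 5 is a cut vertex.
By contrast removing 9 leaves 1 component; it is not a cut vertex. No other vertex is a cut vertex either.

1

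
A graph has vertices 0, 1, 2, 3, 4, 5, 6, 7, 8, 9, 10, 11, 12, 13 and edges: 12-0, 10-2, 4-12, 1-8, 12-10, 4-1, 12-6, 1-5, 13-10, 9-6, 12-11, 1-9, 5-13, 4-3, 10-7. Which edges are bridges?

0-12, 1-8, 10-2, 10-7, 11-12, 3-4

The edges on the cycle 4-1-9-6-12-4 are not bridges since each lies on that cycle.
But removing 12-0 disconnects 12 from 0; removing 4-3 disconnects 4 from 3; removing 7-10 disconnects 7 from 10; removing 2-10 disconnects 2 from 10 — these are bridges.
In total 6 edges are bridges.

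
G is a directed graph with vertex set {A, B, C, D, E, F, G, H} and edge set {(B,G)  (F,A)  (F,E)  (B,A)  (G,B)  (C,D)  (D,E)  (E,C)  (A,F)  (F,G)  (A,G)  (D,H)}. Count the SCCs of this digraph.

{A, B, F, G} are all mutually reachable — one SCC of size 4.
{C, D, E} are all mutually reachable — one SCC of size 3.
{H} is an SCC by itself.
That gives 3 strongly connected components.

3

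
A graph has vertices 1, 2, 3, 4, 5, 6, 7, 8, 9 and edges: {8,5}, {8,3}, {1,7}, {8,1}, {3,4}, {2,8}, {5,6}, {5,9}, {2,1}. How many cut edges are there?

6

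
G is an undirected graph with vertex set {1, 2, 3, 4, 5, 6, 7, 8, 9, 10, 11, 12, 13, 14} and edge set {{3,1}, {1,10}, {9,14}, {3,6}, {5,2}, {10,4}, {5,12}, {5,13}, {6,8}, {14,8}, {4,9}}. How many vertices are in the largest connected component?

11 is isolated — a component by itself.
7 is isolated — a component by itself.
Starting from 2 we can reach 2, 5, 12, 13. That is one component of size 4.
Starting from 1 we can reach 1, 3, 4, 6, 8, 9, 10, 14. That is one component of size 8.
The largest has 8 vertices.

8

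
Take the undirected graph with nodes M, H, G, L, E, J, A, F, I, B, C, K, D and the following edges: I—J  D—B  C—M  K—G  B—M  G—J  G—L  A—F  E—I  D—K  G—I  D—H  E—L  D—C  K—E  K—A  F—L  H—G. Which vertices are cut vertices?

Removing D increases the component count from 1 to 2, so D is a cut vertex.
By contrast removing J leaves 1 component; it is not a cut vertex. No other vertex is a cut vertex either.

D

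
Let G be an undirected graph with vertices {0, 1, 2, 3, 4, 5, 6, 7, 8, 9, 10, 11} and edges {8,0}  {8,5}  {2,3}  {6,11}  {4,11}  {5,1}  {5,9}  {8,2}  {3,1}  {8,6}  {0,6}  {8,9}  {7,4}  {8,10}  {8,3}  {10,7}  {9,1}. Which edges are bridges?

none

The edges on the cycle 8-10-7-4-11-6-8 are not bridges since each lies on that cycle.
Every edge lies on some cycle, so there are no bridges.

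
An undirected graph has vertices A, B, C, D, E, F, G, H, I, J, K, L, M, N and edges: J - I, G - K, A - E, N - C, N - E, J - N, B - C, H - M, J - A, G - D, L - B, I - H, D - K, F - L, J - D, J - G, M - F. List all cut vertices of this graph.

Removing J increases the component count from 1 to 2, so J is a cut vertex.
By contrast removing H leaves 1 component; it is not a cut vertex. No other vertex is a cut vertex either.

J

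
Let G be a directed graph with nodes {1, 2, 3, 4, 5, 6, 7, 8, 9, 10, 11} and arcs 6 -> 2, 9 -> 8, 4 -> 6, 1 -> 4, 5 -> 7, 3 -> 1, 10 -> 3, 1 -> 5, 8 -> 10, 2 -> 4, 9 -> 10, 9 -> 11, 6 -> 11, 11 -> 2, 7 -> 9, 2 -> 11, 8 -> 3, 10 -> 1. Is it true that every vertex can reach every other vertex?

There is no directed path from 2 to 8, so the graph is not strongly connected.

No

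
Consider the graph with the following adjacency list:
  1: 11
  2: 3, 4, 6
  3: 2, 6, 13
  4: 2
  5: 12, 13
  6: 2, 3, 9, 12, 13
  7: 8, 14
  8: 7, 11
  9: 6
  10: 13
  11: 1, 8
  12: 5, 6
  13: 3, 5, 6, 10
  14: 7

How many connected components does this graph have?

2

Starting from 1 we can reach 1, 7, 8, 11, 14. That is one component of size 5.
Starting from 2 we can reach 2, 3, 4, 5, 6, 9, 10, 12, 13. That is one component of size 9.
Total: 2 components.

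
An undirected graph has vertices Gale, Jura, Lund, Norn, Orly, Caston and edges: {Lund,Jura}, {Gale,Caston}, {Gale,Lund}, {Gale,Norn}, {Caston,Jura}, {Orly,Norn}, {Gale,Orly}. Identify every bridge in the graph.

none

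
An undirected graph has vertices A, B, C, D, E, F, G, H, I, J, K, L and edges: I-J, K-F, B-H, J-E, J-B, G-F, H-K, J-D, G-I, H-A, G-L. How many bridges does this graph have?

4

The edges on the cycle G-I-J-B-H-K-F-G are not bridges since each lies on that cycle.
But removing J-E disconnects J from E; removing D-J disconnects D from J; removing A-H disconnects A from H; removing G-L disconnects G from L — these are bridges.
That makes 4 bridges.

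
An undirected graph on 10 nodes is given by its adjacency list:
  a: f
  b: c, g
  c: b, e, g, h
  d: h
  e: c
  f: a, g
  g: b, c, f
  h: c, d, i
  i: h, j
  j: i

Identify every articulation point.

Removing c increases the component count from 1 to 3, so c is a cut vertex.
Removing f increases the component count from 1 to 2, so f is a cut vertex.
Removing g increases the component count from 1 to 2, so g is a cut vertex.
Likewise h, i are cut vertices.
By contrast removing b leaves 1 component; it is not a cut vertex. No other vertex is a cut vertex either.

c, f, g, h, i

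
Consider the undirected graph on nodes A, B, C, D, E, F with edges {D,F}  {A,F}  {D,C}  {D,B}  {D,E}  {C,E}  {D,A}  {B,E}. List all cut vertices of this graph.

D

Removing D increases the component count from 1 to 2, so D is a cut vertex.
By contrast removing B leaves 1 component; it is not a cut vertex. No other vertex is a cut vertex either.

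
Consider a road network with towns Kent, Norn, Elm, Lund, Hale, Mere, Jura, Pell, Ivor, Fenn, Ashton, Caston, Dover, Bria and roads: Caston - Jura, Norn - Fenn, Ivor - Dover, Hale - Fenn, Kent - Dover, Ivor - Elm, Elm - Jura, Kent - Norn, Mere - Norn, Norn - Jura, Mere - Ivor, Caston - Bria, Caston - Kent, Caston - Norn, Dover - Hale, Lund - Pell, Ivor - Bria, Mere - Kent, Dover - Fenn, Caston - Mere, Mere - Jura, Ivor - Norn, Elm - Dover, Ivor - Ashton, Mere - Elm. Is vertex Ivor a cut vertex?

Deleting Ivor raises the number of components from 2 to 3, so Ivor is a cut vertex.

Yes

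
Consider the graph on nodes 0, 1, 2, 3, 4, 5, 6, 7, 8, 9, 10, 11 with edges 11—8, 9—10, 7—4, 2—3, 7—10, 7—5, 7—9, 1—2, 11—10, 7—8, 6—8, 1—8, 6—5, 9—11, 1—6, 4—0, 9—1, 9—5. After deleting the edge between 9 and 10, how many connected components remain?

1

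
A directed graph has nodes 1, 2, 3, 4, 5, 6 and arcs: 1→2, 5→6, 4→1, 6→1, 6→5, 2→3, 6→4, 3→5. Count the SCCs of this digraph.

{1, 2, 3, 4, 5, 6} are all mutually reachable — one SCC of size 6.
That gives 1 strongly connected component.

1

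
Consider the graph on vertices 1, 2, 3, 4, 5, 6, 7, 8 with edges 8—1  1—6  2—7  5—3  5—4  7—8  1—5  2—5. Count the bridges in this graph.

3

The edges on the cycle 2-7-8-1-5-2 are not bridges since each lies on that cycle.
But removing 5—4 disconnects 5 from 4; removing 1—6 disconnects 1 from 6; removing 5—3 disconnects 5 from 3 — these are bridges.
That makes 3 bridges.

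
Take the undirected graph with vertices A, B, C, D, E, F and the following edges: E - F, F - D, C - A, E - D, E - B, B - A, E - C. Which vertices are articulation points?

E

Removing E increases the component count from 1 to 2, so E is a cut vertex.
By contrast removing C leaves 1 component; it is not a cut vertex. No other vertex is a cut vertex either.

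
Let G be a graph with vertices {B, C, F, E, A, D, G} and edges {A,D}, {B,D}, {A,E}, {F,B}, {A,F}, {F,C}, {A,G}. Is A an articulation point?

Yes

Deleting A raises the number of components from 1 to 3, so A is a cut vertex.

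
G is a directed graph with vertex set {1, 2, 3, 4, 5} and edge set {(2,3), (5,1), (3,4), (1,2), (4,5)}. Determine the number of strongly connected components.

{1, 2, 3, 4, 5} are all mutually reachable — one SCC of size 5.
That gives 1 strongly connected component.

1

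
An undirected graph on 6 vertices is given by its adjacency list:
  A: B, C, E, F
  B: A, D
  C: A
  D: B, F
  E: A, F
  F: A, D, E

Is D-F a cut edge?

After removing D-F, the path D-B-A-F still connects them, so the edge is not a bridge.

No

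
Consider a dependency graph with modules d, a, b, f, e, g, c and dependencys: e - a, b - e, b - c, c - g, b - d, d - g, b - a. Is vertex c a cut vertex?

Deleting c leaves 2 components (was 2), so c is not a cut vertex.

No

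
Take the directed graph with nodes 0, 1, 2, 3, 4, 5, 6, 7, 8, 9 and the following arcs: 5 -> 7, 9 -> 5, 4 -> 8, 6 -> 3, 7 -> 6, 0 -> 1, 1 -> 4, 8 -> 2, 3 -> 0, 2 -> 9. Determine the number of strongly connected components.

{0, 1, 2, 3, 4, 5, 6, 7, 8, 9} are all mutually reachable — one SCC of size 10.
That gives 1 strongly connected component.

1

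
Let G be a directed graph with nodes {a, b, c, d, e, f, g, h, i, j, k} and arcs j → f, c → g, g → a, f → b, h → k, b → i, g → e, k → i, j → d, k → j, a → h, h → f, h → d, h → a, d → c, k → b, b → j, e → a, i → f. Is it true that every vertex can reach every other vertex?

Yes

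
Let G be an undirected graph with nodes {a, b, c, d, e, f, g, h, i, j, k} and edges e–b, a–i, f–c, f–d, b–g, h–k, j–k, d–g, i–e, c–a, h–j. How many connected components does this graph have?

2

Starting from h we can reach h, j, k. That is one component of size 3.
Starting from a we can reach a, b, c, d, e, f, g, i. That is one component of size 8.
Total: 2 components.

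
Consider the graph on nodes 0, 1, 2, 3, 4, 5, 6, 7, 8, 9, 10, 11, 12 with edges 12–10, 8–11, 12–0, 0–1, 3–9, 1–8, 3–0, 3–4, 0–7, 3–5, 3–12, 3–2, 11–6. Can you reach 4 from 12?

From 12 we can reach 0, 1, 2, 3, 4, 5, 6, 7, 8, 9, 10, 11, 12, which includes 4.

Yes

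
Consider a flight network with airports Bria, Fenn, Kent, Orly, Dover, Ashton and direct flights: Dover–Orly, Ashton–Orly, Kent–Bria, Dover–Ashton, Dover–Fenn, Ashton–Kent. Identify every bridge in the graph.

The edges on the cycle Dover-Ashton-Orly-Dover are not bridges since each lies on that cycle.
But removing Kent–Bria disconnects Kent from Bria; removing Ashton–Kent disconnects Ashton from Kent; removing Dover–Fenn disconnects Dover from Fenn — these are bridges.

Ashton-Kent, Bria-Kent, Dover-Fenn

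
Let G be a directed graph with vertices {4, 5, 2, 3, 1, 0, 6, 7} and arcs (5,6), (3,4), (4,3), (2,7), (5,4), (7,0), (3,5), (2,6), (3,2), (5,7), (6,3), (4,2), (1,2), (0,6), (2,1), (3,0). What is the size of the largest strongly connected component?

8

{0, 1, 2, 3, 4, 5, 6, 7} are all mutually reachable — one SCC of size 8.
The largest has 8 vertices.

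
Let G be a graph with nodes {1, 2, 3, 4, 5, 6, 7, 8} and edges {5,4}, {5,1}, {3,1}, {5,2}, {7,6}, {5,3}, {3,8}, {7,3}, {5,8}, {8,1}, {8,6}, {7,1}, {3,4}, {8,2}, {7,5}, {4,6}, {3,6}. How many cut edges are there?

The edges on the cycle 5-8-2-5 are not bridges since each lies on that cycle.
Every edge lies on some cycle, so there are no bridges.

0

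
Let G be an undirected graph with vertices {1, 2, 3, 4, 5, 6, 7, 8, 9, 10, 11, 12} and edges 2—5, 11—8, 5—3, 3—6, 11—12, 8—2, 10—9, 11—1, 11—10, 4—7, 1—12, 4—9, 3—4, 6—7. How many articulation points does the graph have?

Removing 11 increases the component count from 1 to 2, so 11 is a cut vertex.
By contrast removing 4 leaves 1 component; it is not a cut vertex. No other vertex is a cut vertex either.

1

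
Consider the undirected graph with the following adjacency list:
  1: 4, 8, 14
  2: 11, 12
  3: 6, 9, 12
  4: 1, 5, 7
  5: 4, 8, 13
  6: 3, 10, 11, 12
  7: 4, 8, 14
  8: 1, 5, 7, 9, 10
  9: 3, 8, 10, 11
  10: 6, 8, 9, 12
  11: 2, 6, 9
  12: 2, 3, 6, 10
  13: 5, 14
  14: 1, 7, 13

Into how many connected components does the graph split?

Starting from 1 we can reach 1, 2, 3, 4, 5, 6, 7, 8, 9, 10, 11, 12, 13, 14. That is one component of size 14.
Total: 1 component.

1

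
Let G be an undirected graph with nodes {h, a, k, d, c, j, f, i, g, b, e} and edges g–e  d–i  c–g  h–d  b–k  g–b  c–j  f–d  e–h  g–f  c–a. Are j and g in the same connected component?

From j we can reach a, b, c, d, e, f, g, h, i, j, k, which includes g.

Yes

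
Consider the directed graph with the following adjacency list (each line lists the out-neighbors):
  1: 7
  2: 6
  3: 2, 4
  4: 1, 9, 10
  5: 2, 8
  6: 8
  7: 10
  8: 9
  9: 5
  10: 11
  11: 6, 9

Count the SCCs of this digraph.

7

{2, 5, 6, 8, 9} are all mutually reachable — one SCC of size 5.
{4} is an SCC by itself.
{11} is an SCC by itself.
{10} is an SCC by itself.
{3} is an SCC by itself.
(and 2 more singleton SCCs)
That gives 7 strongly connected components.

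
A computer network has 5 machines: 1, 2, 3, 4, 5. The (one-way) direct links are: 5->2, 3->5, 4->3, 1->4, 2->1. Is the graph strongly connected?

From 3 we can reach every vertex (1, 2, 3, 4, 5), and every vertex can reach 3 (1, 2, 3, 4, 5). So the whole graph is one strongly connected component.

Yes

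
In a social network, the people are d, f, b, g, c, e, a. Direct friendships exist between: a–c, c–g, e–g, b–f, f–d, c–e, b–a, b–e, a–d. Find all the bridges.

The edges on the cycle b-a-c-g-e-b are not bridges since each lies on that cycle.
Every edge lies on some cycle, so there are no bridges.

none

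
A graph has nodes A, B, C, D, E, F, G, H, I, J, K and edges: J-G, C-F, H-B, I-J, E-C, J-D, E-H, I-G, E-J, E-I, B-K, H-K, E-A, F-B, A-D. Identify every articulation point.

E

Removing E increases the component count from 1 to 2, so E is a cut vertex.
By contrast removing F leaves 1 component; it is not a cut vertex. No other vertex is a cut vertex either.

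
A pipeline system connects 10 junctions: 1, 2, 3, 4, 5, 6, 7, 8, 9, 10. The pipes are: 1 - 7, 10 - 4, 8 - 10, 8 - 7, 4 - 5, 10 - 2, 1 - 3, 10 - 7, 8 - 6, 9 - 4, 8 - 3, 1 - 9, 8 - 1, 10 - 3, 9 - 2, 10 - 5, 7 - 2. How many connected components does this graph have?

1

Starting from 1 we can reach 1, 2, 3, 4, 5, 6, 7, 8, 9, 10. That is one component of size 10.
Total: 1 component.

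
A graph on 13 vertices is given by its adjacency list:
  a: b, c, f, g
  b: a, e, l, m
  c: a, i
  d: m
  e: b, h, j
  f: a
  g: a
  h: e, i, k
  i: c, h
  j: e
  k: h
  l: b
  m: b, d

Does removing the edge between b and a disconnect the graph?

After removing b-a, the path b-e-h-i-c-a still connects them, so the edge is not a bridge.

No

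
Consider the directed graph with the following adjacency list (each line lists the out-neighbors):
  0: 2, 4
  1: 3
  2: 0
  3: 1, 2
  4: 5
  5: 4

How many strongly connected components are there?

{4, 5} are all mutually reachable — one SCC of size 2.
{0, 2} are all mutually reachable — one SCC of size 2.
{1, 3} are all mutually reachable — one SCC of size 2.
That gives 3 strongly connected components.

3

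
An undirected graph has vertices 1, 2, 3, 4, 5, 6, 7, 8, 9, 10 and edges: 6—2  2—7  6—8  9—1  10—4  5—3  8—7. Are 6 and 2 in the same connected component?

Yes

From 6 we can reach 2, 6, 7, 8, which includes 2.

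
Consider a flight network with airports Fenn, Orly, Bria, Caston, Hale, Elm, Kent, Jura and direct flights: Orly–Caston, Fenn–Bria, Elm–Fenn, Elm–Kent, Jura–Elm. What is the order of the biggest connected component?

Hale is isolated — a component by itself.
Starting from Orly we can reach Orly, Caston. That is one component of size 2.
Starting from Elm we can reach Elm, Bria, Fenn, Jura, Kent. That is one component of size 5.
The largest has 5 vertices.

5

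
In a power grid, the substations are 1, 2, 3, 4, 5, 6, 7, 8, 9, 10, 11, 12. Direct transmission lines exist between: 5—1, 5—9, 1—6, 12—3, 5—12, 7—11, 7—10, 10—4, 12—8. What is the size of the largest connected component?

2 is isolated — a component by itself.
Starting from 4 we can reach 4, 7, 10, 11. That is one component of size 4.
Starting from 1 we can reach 1, 3, 5, 6, 8, 9, 12. That is one component of size 7.
The largest has 7 vertices.

7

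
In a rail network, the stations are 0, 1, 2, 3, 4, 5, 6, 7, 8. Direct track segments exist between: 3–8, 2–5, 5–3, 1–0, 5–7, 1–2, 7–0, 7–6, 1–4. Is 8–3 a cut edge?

Removing 8–3 leaves no path between 8 and 3: the component count goes from 1 to 2. So it is a bridge.

Yes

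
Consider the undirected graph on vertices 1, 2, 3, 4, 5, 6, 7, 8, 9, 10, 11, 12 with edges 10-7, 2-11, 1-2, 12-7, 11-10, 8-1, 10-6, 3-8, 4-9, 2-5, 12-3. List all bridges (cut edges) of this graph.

10-6, 2-5, 4-9

The edges on the cycle 12-3-8-1-2-11-10-7-12 are not bridges since each lies on that cycle.
But removing 5-2 disconnects 5 from 2; removing 4-9 disconnects 4 from 9; removing 6-10 disconnects 6 from 10 — these are bridges.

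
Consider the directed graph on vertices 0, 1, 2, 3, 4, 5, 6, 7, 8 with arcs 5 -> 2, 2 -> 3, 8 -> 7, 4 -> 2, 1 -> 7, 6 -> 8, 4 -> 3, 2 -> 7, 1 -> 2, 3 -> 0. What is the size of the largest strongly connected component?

{0} is an SCC by itself.
{7} is an SCC by itself.
{1} is an SCC by itself.
{6} is an SCC by itself.
{3} is an SCC by itself.
(and 4 more singleton SCCs)
The largest has 1 vertex.

1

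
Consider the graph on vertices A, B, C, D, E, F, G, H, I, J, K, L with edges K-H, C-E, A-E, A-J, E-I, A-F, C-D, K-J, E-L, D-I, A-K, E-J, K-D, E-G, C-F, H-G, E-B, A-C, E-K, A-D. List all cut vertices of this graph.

Removing E increases the component count from 1 to 3, so E is a cut vertex.
By contrast removing G leaves 1 component; it is not a cut vertex. No other vertex is a cut vertex either.

E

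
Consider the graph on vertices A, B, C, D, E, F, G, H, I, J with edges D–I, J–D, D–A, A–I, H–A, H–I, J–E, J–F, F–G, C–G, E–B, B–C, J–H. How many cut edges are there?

The edges on the cycle D-A-I-D are not bridges since each lies on that cycle.
Every edge lies on some cycle, so there are no bridges.

0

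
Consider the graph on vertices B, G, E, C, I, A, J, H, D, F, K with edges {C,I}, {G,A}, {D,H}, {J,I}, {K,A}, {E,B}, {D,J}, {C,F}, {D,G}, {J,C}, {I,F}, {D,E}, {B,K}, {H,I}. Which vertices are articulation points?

Removing D increases the component count from 1 to 2, so D is a cut vertex.
By contrast removing B leaves 1 component; it is not a cut vertex. No other vertex is a cut vertex either.

D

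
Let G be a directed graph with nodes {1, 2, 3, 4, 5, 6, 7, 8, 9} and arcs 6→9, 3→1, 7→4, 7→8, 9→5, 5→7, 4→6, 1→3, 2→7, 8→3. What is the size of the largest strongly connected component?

{4, 5, 6, 7, 9} are all mutually reachable — one SCC of size 5.
{1, 3} are all mutually reachable — one SCC of size 2.
{2} is an SCC by itself.
{8} is an SCC by itself.
The largest has 5 vertices.

5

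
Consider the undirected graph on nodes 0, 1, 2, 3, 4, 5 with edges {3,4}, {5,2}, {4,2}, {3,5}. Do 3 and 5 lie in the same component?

From 3 we can reach 2, 3, 4, 5, which includes 5.

Yes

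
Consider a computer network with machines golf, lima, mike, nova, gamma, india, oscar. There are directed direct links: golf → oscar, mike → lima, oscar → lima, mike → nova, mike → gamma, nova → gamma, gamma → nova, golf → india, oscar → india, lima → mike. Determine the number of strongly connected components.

5

{lima, mike} are all mutually reachable — one SCC of size 2.
{nova, gamma} are all mutually reachable — one SCC of size 2.
{india} is an SCC by itself.
{golf} is an SCC by itself.
{oscar} is an SCC by itself.
That gives 5 strongly connected components.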